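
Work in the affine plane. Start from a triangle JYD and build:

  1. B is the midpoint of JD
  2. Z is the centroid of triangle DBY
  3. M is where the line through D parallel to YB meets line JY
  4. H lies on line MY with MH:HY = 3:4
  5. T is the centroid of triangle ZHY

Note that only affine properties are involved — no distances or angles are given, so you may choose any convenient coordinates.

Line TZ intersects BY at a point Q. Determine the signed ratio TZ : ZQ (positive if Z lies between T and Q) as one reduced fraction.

Assign J = (0, 0), Y = (1, 0), D = (0, 1) — the answer is frame-independent, so this choice is without loss of generality.
1. B is the midpoint of JD ⇒ B = (0, 1/2)
2. Z is the centroid of triangle DBY ⇒ Z = (1/3, 1/2)
3. M is where the line through D parallel to YB meets line JY ⇒ M = (2, 0)
4. H lies on line MY with MH:HY = 3:4 ⇒ H = (11/7, 0)
5. T is the centroid of triangle ZHY ⇒ T = (61/63, 1/6)
line TZ meets BY at Q = (7, -3)
Z = T + t·(Q−T) with t = -2/19, so TZ:ZQ = -2/19:21/19

TZ:ZQ = -2/21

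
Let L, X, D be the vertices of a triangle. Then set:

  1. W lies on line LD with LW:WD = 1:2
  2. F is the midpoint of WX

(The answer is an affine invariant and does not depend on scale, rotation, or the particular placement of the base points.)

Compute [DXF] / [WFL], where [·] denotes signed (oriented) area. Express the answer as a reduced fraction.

[DXF]:[WFL] = 2

Assign L = (0, 0), X = (1, 0), D = (0, 1) — the answer is frame-independent, so this choice is without loss of generality.
1. W lies on line LD with LW:WD = 1:2 ⇒ W = (0, 1/3)
2. F is the midpoint of WX ⇒ F = (1/2, 1/6)
2·[DXF] = -1/3, 2·[WFL] = -1/6
[DXF]:[WFL] = -1/3:-1/6 = 2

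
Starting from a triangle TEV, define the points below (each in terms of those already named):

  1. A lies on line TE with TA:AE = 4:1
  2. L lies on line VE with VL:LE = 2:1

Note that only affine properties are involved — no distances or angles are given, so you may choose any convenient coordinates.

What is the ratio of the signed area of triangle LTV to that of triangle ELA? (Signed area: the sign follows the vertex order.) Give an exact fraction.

[LTV]:[ELA] = -10

Assign T = (0, 0), E = (1, 0), V = (0, 1) — the answer is frame-independent, so this choice is without loss of generality.
1. A lies on line TE with TA:AE = 4:1 ⇒ A = (4/5, 0)
2. L lies on line VE with VL:LE = 2:1 ⇒ L = (2/3, 1/3)
2·[LTV] = -2/3, 2·[ELA] = 1/15
[LTV]:[ELA] = -2/3:1/15 = -10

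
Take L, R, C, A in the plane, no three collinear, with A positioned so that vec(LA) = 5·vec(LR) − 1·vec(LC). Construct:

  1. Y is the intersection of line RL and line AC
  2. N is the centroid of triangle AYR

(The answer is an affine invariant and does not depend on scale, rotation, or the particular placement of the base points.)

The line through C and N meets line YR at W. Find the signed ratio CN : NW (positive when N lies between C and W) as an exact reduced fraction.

Work in coordinates with L = (0, 0), R = (1, 0), C = (0, 1), A = (5, -1).
1. Y is the intersection of line RL and line AC ⇒ Y = (5/2, 0)
2. N is the centroid of triangle AYR ⇒ N = (17/6, -1/3)
line CN meets YR at W = (17/8, 0)
N = C + t·(W−C) with t = 4/3, so CN:NW = 4/3:-1/3

CN:NW = -4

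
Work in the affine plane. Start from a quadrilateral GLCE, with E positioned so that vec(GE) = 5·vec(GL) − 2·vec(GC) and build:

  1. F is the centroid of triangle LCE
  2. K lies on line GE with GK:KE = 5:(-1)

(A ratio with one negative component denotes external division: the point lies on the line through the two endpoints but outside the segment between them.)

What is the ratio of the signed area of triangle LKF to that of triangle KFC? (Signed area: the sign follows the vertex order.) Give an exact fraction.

[LKF]:[KFC] = -9/16

Choose coordinates G = (0, 0), L = (1, 0), C = (0, 1), E = (5, -2).
1. F is the centroid of triangle LCE ⇒ F = (2, -1/3)
2. K lies on line GE with GK:KE = 5:(-1) ⇒ K = (25/4, -5/2)
2·[LKF] = 3/4, 2·[KFC] = -4/3
[LKF]:[KFC] = 3/4:-4/3 = -9/16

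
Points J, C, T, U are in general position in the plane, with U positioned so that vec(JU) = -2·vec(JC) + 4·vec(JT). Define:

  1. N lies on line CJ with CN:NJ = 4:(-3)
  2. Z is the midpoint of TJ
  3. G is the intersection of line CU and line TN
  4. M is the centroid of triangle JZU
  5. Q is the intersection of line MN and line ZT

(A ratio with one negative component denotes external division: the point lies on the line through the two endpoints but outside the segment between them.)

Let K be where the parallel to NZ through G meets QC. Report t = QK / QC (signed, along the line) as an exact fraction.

Set J = (0, 0), C = (1, 0), T = (0, 1), U = (-2, 4); any affine frame gives the same invariant.
1. N lies on line CJ with CN:NJ = 4:(-3) ⇒ N = (-3, 0)
2. Z is the midpoint of TJ ⇒ Z = (0, 1/2)
3. G is the intersection of line CU and line TN ⇒ G = (1/5, 16/15)
4. M is the centroid of triangle JZU ⇒ M = (-2/3, 3/2)
5. Q is the intersection of line MN and line ZT ⇒ Q = (0, 27/14)
through G parallel to NZ: direction (3, 1/2); meets QC at K = (47/110, 243/220)
K = Q + t·(C−Q) with t = 47/110

t = 47/110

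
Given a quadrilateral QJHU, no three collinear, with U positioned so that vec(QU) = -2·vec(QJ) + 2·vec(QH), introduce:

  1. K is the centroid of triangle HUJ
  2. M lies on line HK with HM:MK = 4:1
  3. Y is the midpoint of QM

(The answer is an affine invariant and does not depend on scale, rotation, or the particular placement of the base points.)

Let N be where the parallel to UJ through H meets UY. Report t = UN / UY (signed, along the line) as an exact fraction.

t = -30/23

Choose coordinates Q = (0, 0), J = (1, 0), H = (0, 1), U = (-2, 2).
1. K is the centroid of triangle HUJ ⇒ K = (-1/3, 1)
2. M lies on line HK with HM:MK = 4:1 ⇒ M = (-4/15, 1)
3. Y is the midpoint of QM ⇒ Y = (-2/15, 1/2)
through H parallel to UJ: direction (3, -2); meets UY at N = (-102/23, 91/23)
N = U + t·(Y−U) with t = -30/23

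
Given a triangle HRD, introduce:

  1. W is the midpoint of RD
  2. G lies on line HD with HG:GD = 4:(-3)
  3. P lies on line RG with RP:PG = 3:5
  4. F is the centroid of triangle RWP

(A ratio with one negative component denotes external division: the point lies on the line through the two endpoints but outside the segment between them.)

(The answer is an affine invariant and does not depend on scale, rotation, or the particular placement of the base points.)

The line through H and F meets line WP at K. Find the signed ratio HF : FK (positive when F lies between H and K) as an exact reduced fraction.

HF:FK = -10/3

Work in coordinates with H = (0, 0), R = (1, 0), D = (0, 1).
1. W is the midpoint of RD ⇒ W = (1/2, 1/2)
2. G lies on line HD with HG:GD = 4:(-3) ⇒ G = (0, 4)
3. P lies on line RG with RP:PG = 3:5 ⇒ P = (5/8, 3/2)
4. F is the centroid of triangle RWP ⇒ F = (17/24, 2/3)
line HF meets WP at K = (119/240, 7/15)
F = H + t·(K−H) with t = 10/7, so HF:FK = 10/7:-3/7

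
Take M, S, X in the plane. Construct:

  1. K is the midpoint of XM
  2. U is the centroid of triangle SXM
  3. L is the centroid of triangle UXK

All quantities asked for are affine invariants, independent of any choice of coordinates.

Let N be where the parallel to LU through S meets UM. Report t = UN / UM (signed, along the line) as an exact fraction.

t = -2/3

Set M = (0, 0), S = (1, 0), X = (0, 1); any affine frame gives the same invariant.
1. K is the midpoint of XM ⇒ K = (0, 1/2)
2. U is the centroid of triangle SXM ⇒ U = (1/3, 1/3)
3. L is the centroid of triangle UXK ⇒ L = (1/9, 11/18)
through S parallel to LU: direction (2/9, -5/18); meets UM at N = (5/9, 5/9)
N = U + t·(M−U) with t = -2/3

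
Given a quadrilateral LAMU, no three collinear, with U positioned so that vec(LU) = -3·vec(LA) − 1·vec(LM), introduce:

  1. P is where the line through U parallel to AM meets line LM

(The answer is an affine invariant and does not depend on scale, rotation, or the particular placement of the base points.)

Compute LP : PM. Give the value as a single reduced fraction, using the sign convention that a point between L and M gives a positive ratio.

LP:PM = -4/5

Assign L = (0, 0), A = (1, 0), M = (0, 1), U = (-3, -1) — the answer is frame-independent, so this choice is without loss of generality.
1. P is where the line through U parallel to AM meets line LM ⇒ P = (0, -4)
P = L + t·(M−L) with t = -4, so LP:PM = t:(1−t) = -4:5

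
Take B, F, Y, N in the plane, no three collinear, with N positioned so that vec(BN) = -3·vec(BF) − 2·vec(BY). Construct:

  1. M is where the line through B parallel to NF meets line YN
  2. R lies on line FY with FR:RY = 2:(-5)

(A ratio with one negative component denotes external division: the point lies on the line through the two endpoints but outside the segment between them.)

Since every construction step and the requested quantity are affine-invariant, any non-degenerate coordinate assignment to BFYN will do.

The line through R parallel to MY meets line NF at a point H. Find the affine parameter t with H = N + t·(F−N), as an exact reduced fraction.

t = 5/3

Choose coordinates B = (0, 0), F = (1, 0), Y = (0, 1), N = (-3, -2).
1. M is where the line through B parallel to NF meets line YN ⇒ M = (-2, -1)
2. R lies on line FY with FR:RY = 2:(-5) ⇒ R = (5/3, -2/3)
through R parallel to MY: direction (2, 2); meets NF at H = (11/3, 4/3)
H = N + t·(F−N) with t = 5/3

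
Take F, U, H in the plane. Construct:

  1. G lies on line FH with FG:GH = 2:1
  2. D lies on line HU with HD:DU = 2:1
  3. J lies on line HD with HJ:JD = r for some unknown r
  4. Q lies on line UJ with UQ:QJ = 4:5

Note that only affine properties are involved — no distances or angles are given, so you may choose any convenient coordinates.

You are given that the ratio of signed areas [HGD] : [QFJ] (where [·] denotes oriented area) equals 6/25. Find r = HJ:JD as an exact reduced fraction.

Choose coordinates F = (0, 0), U = (1, 0), H = (0, 1).
1. G lies on line FH with FG:GH = 2:1 ⇒ G = (0, 2/3)
2. D lies on line HU with HD:DU = 2:1 ⇒ D = (2/3, 1/3)
3. With HJ:JD = r, write λ = r/(r+1) so J = H + λ·(D−H); J is affine-linear in λ
4. Q lies on line UJ with UQ:QJ = 4:5 ⇒ Q is an affine combination of earlier points and hence also affine-linear in λ
Every point depending on J is an affine combination of J and λ-independent points, so each such coordinate is linear in λ; the λ² term in each signed area is a multiple of (D−H)×(D−H) = 0, so 2·[HGD] and 2·[QFJ] are each linear in λ. Evaluating at λ=0 and λ=1:
  2·[HGD] = 2/9,   2·[QFJ] = 10/27·λ − 5/9
So [HGD]:[QFJ] = (2/9) / (10/27·λ − 5/9). Setting this equal to 6/25:
  2/9 = 6/25·(10/27·λ − 5/9)  ⇒  λ = 4
Then r = λ/(1−λ) = (4)/(-3) = -4/3. Check: with r = -4/3, J = (8/3, -5/3) and [HGD]:[QFJ] = 6/25 as required.

r = -4/3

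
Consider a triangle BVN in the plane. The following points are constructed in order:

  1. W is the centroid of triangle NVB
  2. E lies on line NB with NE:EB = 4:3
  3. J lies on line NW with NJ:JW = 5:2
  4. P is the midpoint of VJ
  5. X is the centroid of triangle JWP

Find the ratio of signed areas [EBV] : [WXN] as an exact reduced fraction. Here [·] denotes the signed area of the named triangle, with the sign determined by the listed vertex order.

[EBV]:[WXN] = 54/7

Set B = (0, 0), V = (1, 0), N = (0, 1); any affine frame gives the same invariant.
1. W is the centroid of triangle NVB ⇒ W = (1/3, 1/3)
2. E lies on line NB with NE:EB = 4:3 ⇒ E = (0, 3/7)
3. J lies on line NW with NJ:JW = 5:2 ⇒ J = (5/21, 11/21)
4. P is the midpoint of VJ ⇒ P = (13/21, 11/42)
5. X is the centroid of triangle JWP ⇒ X = (25/63, 47/126)
2·[EBV] = 3/7, 2·[WXN] = 1/18
[EBV]:[WXN] = 3/7:1/18 = 54/7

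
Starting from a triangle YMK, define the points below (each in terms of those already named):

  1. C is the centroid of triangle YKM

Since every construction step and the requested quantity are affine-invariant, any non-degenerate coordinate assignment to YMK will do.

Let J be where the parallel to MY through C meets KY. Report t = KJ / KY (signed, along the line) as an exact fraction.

t = 2/3

Assign Y = (0, 0), M = (1, 0), K = (0, 1) — the answer is frame-independent, so this choice is without loss of generality.
1. C is the centroid of triangle YKM ⇒ C = (1/3, 1/3)
through C parallel to MY: direction (-1, 0); meets KY at J = (0, 1/3)
J = K + t·(Y−K) with t = 2/3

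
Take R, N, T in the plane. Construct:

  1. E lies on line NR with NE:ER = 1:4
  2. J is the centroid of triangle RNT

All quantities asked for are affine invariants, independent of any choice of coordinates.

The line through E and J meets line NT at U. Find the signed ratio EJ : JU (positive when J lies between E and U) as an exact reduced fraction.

Assign R = (0, 0), N = (1, 0), T = (0, 1) — the answer is frame-independent, so this choice is without loss of generality.
1. E lies on line NR with NE:ER = 1:4 ⇒ E = (4/5, 0)
2. J is the centroid of triangle RNT ⇒ J = (1/3, 1/3)
line EJ meets NT at U = (3/2, -1/2)
J = E + t·(U−E) with t = -2/3, so EJ:JU = -2/3:5/3

EJ:JU = -2/5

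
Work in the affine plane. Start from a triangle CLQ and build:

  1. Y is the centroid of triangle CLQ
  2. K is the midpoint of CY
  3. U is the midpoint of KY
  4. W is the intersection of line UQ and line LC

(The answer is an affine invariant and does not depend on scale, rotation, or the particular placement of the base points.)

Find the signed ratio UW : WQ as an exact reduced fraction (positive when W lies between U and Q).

Work in coordinates with C = (0, 0), L = (1, 0), Q = (0, 1).
1. Y is the centroid of triangle CLQ ⇒ Y = (1/3, 1/3)
2. K is the midpoint of CY ⇒ K = (1/6, 1/6)
3. U is the midpoint of KY ⇒ U = (1/4, 1/4)
4. W is the intersection of line UQ and line LC ⇒ W = (1/3, 0)
W = U + t·(Q−U) with t = -1/3, so UW:WQ = t:(1−t) = -1/3:4/3

UW:WQ = -1/4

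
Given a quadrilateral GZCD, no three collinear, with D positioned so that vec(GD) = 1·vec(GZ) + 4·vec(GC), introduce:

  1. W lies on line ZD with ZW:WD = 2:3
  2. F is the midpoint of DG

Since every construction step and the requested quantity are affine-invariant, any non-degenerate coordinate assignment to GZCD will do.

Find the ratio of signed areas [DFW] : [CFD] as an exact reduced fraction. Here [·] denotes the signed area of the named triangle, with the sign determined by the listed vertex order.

[DFW]:[CFD] = 12/5

Set G = (0, 0), Z = (1, 0), C = (0, 1), D = (1, 4); any affine frame gives the same invariant.
1. W lies on line ZD with ZW:WD = 2:3 ⇒ W = (1, 8/5)
2. F is the midpoint of DG ⇒ F = (1/2, 2)
2·[DFW] = 6/5, 2·[CFD] = 1/2
[DFW]:[CFD] = 6/5:1/2 = 12/5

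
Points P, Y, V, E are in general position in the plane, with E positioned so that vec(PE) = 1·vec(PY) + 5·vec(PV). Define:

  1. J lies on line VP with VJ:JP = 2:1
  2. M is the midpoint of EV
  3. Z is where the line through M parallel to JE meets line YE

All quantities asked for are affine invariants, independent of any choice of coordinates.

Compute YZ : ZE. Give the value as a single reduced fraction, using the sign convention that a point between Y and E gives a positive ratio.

Work in coordinates with P = (0, 0), Y = (1, 0), V = (0, 1), E = (1, 5).
1. J lies on line VP with VJ:JP = 2:1 ⇒ J = (0, 1/3)
2. M is the midpoint of EV ⇒ M = (1/2, 3)
3. Z is where the line through M parallel to JE meets line YE ⇒ Z = (1, 16/3)
Z = Y + t·(E−Y) with t = 16/15, so YZ:ZE = t:(1−t) = 16/15:-1/15

YZ:ZE = -16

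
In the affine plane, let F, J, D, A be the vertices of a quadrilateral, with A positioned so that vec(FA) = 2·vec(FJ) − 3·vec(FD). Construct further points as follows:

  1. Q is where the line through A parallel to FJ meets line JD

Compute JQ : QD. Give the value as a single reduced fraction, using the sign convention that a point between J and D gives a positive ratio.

Assign F = (0, 0), J = (1, 0), D = (0, 1), A = (2, -3) — the answer is frame-independent, so this choice is without loss of generality.
1. Q is where the line through A parallel to FJ meets line JD ⇒ Q = (4, -3)
Q = J + t·(D−J) with t = -3, so JQ:QD = t:(1−t) = -3:4

JQ:QD = -3/4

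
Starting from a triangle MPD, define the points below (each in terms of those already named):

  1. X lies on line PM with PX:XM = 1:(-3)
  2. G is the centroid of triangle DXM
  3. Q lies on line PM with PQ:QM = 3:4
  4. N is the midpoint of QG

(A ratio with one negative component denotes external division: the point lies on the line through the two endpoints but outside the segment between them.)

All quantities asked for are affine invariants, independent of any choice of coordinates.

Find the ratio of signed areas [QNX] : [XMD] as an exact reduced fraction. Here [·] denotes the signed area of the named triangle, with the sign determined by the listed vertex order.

[QNX]:[XMD] = 13/126

Work in coordinates with M = (0, 0), P = (1, 0), D = (0, 1).
1. X lies on line PM with PX:XM = 1:(-3) ⇒ X = (3/2, 0)
2. G is the centroid of triangle DXM ⇒ G = (1/2, 1/3)
3. Q lies on line PM with PQ:QM = 3:4 ⇒ Q = (4/7, 0)
4. N is the midpoint of QG ⇒ N = (15/28, 1/6)
2·[QNX] = -13/84, 2·[XMD] = -3/2
[QNX]:[XMD] = -13/84:-3/2 = 13/126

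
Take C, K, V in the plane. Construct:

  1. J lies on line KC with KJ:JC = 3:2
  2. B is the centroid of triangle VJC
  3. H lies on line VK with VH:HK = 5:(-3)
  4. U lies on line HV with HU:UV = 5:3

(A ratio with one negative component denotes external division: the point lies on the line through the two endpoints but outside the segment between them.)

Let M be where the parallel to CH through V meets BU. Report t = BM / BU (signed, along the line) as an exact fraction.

t = 352/127

Work in coordinates with C = (0, 0), K = (1, 0), V = (0, 1).
1. J lies on line KC with KJ:JC = 3:2 ⇒ J = (2/5, 0)
2. B is the centroid of triangle VJC ⇒ B = (2/15, 1/3)
3. H lies on line VK with VH:HK = 5:(-3) ⇒ H = (5/2, -3/2)
4. U lies on line HV with HU:UV = 5:3 ⇒ U = (15/16, 1/16)
through V parallel to CH: direction (5/2, -3/2); meets BU at M = (300/127, -53/127)
M = B + t·(U−B) with t = 352/127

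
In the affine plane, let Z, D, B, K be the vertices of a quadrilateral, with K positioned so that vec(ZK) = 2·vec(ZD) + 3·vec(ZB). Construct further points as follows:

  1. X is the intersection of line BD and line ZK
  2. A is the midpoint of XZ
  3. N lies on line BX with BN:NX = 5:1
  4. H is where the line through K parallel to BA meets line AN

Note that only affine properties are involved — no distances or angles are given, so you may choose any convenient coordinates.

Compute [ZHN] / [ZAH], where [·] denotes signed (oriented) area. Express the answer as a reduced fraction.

[ZHN]:[ZAH] = -49/54

Set Z = (0, 0), D = (1, 0), B = (0, 1), K = (2, 3); any affine frame gives the same invariant.
1. X is the intersection of line BD and line ZK ⇒ X = (2/5, 3/5)
2. A is the midpoint of XZ ⇒ A = (1/5, 3/10)
3. N lies on line BX with BN:NX = 5:1 ⇒ N = (1/3, 2/3)
4. H is where the line through K parallel to BA meets line AN ⇒ H = (41/25, 213/50)
2·[ZHN] = -49/150, 2·[ZAH] = 9/25
[ZHN]:[ZAH] = -49/150:9/25 = -49/54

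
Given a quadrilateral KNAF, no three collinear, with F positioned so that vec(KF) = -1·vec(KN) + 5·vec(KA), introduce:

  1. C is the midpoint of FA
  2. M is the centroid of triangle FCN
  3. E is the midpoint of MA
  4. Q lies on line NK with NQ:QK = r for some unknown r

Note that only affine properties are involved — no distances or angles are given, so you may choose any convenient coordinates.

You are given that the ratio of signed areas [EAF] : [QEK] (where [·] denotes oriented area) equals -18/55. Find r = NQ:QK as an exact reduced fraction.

r = 1/5

Assign K = (0, 0), N = (1, 0), A = (0, 1), F = (-1, 5) — the answer is frame-independent, so this choice is without loss of generality.
1. C is the midpoint of FA ⇒ C = (-1/2, 3)
2. M is the centroid of triangle FCN ⇒ M = (-1/6, 8/3)
3. E is the midpoint of MA ⇒ E = (-1/12, 11/6)
4. With NQ:QK = r, write λ = r/(r+1) so Q = N + λ·(K−N); Q is affine-linear in λ
Every point depending on Q is an affine combination of Q and λ-independent points, so each such coordinate is linear in λ; the λ² term in each signed area is a multiple of (K−N)×(K−N) = 0, so 2·[EAF] and 2·[QEK] are each linear in λ. Evaluating at λ=0 and λ=1:
  2·[EAF] = -1/2,   2·[QEK] = -11/6·λ + 11/6
So [EAF]:[QEK] = (-1/2) / (-11/6·λ + 11/6). Setting this equal to -18/55:
  -1/2 = -18/55·(-11/6·λ + 11/6)  ⇒  λ = 1/6
Then r = λ/(1−λ) = (1/6)/(5/6) = 1/5. Check: with r = 1/5, Q = (5/6, 0) and [EAF]:[QEK] = -18/55 as required.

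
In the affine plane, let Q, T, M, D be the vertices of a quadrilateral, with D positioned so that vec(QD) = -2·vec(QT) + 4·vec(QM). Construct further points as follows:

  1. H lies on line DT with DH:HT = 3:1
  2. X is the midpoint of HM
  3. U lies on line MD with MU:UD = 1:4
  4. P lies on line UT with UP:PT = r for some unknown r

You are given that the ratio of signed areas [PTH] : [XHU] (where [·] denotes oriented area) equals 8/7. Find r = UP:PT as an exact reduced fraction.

Set Q = (0, 0), T = (1, 0), M = (0, 1), D = (-2, 4); any affine frame gives the same invariant.
1. H lies on line DT with DH:HT = 3:1 ⇒ H = (1/4, 1)
2. X is the midpoint of HM ⇒ X = (1/8, 1)
3. U lies on line MD with MU:UD = 1:4 ⇒ U = (-2/5, 8/5)
4. With UP:PT = r, write λ = r/(r+1) so P = U + λ·(T−U); P is affine-linear in λ
Every point depending on P is an affine combination of P and λ-independent points, so each such coordinate is linear in λ; the λ² term in each signed area is a multiple of (T−U)×(T−U) = 0, so 2·[PTH] and 2·[XHU] are each linear in λ. Evaluating at λ=0 and λ=1:
  2·[PTH] = -1/5·λ + 1/5,   2·[XHU] = 3/40
So [PTH]:[XHU] = (-1/5·λ + 1/5) / (3/40). Setting this equal to 8/7:
  -1/5·λ + 1/5 = 8/7·(3/40)  ⇒  λ = 4/7
Then r = λ/(1−λ) = (4/7)/(3/7) = 4/3. Check: with r = 4/3, P = (2/5, 24/35) and [PTH]:[XHU] = 8/7 as required.

r = 4/3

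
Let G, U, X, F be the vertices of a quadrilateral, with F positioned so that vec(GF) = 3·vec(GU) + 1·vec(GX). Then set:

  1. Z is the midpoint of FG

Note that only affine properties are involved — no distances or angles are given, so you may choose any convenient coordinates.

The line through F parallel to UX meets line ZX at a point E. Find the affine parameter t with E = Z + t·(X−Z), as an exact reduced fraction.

t = -2

Work in coordinates with G = (0, 0), U = (1, 0), X = (0, 1), F = (3, 1).
1. Z is the midpoint of FG ⇒ Z = (3/2, 1/2)
through F parallel to UX: direction (-1, 1); meets ZX at E = (9/2, -1/2)
E = Z + t·(X−Z) with t = -2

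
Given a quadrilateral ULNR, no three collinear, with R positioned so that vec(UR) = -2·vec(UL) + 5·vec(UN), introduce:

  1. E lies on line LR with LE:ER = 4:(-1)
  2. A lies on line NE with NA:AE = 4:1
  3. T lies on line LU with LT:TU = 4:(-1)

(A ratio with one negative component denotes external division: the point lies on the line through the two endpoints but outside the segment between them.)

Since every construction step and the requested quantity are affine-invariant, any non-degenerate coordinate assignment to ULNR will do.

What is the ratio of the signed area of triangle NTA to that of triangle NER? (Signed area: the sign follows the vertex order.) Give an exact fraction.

Work in coordinates with U = (0, 0), L = (1, 0), N = (0, 1), R = (-2, 5).
1. E lies on line LR with LE:ER = 4:(-1) ⇒ E = (-3, 20/3)
2. A lies on line NE with NA:AE = 4:1 ⇒ A = (-12/5, 83/15)
3. T lies on line LU with LT:TU = 4:(-1) ⇒ T = (-1/3, 0)
2·[NTA] = -176/45, 2·[NER] = -2/3
[NTA]:[NER] = -176/45:-2/3 = 88/15

[NTA]:[NER] = 88/15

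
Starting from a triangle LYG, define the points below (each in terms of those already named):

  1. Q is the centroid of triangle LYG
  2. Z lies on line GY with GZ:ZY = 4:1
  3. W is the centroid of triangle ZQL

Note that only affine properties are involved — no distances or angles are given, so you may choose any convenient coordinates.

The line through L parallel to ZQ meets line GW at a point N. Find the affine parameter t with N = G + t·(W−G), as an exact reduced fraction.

t = 7/5

Assign L = (0, 0), Y = (1, 0), G = (0, 1) — the answer is frame-independent, so this choice is without loss of generality.
1. Q is the centroid of triangle LYG ⇒ Q = (1/3, 1/3)
2. Z lies on line GY with GZ:ZY = 4:1 ⇒ Z = (4/5, 1/5)
3. W is the centroid of triangle ZQL ⇒ W = (17/45, 8/45)
through L parallel to ZQ: direction (-7/15, 2/15); meets GW at N = (119/225, -34/225)
N = G + t·(W−G) with t = 7/5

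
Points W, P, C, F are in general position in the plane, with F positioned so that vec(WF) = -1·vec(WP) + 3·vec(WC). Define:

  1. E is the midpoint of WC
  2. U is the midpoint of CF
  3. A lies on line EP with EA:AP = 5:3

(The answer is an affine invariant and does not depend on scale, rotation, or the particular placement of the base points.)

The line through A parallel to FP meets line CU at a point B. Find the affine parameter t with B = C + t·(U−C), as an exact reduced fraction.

t = 1/2

Assign W = (0, 0), P = (1, 0), C = (0, 1), F = (-1, 3) — the answer is frame-independent, so this choice is without loss of generality.
1. E is the midpoint of WC ⇒ E = (0, 1/2)
2. U is the midpoint of CF ⇒ U = (-1/2, 2)
3. A lies on line EP with EA:AP = 5:3 ⇒ A = (5/8, 3/16)
through A parallel to FP: direction (2, -3); meets CU at B = (-1/4, 3/2)
B = C + t·(U−C) with t = 1/2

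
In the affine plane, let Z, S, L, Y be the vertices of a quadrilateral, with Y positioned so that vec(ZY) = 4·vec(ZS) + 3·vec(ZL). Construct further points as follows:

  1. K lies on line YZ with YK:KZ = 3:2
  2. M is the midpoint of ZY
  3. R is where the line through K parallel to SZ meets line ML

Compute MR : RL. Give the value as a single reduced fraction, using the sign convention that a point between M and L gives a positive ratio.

MR:RL = 3/2

Assign Z = (0, 0), S = (1, 0), L = (0, 1), Y = (4, 3) — the answer is frame-independent, so this choice is without loss of generality.
1. K lies on line YZ with YK:KZ = 3:2 ⇒ K = (8/5, 6/5)
2. M is the midpoint of ZY ⇒ M = (2, 3/2)
3. R is where the line through K parallel to SZ meets line ML ⇒ R = (4/5, 6/5)
R = M + t·(L−M) with t = 3/5, so MR:RL = t:(1−t) = 3/5:2/5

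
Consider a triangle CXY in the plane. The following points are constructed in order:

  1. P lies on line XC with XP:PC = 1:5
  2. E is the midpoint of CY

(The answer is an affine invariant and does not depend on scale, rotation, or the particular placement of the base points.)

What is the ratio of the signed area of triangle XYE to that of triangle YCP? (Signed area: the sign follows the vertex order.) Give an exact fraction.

Assign C = (0, 0), X = (1, 0), Y = (0, 1) — the answer is frame-independent, so this choice is without loss of generality.
1. P lies on line XC with XP:PC = 1:5 ⇒ P = (5/6, 0)
2. E is the midpoint of CY ⇒ E = (0, 1/2)
2·[XYE] = 1/2, 2·[YCP] = 5/6
[XYE]:[YCP] = 1/2:5/6 = 3/5

[XYE]:[YCP] = 3/5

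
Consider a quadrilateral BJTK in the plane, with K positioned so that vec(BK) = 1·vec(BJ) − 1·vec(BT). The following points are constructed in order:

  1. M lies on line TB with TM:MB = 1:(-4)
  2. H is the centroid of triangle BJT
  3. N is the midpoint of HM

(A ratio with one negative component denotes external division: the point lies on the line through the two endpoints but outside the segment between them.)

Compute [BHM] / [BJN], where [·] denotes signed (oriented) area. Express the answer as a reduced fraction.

Set B = (0, 0), J = (1, 0), T = (0, 1), K = (1, -1); any affine frame gives the same invariant.
1. M lies on line TB with TM:MB = 1:(-4) ⇒ M = (0, 4/3)
2. H is the centroid of triangle BJT ⇒ H = (1/3, 1/3)
3. N is the midpoint of HM ⇒ N = (1/6, 5/6)
2·[BHM] = 4/9, 2·[BJN] = 5/6
[BHM]:[BJN] = 4/9:5/6 = 8/15

[BHM]:[BJN] = 8/15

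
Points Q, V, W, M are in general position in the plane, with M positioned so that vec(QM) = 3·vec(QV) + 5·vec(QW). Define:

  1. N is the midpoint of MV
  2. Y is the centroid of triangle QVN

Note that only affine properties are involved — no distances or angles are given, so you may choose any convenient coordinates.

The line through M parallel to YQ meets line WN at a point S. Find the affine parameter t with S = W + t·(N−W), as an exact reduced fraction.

Work in coordinates with Q = (0, 0), V = (1, 0), W = (0, 1), M = (3, 5).
1. N is the midpoint of MV ⇒ N = (2, 5/2)
2. Y is the centroid of triangle QVN ⇒ Y = (1, 5/6)
through M parallel to YQ: direction (-1, -5/6); meets WN at S = (-18, -25/2)
S = W + t·(N−W) with t = -9

t = -9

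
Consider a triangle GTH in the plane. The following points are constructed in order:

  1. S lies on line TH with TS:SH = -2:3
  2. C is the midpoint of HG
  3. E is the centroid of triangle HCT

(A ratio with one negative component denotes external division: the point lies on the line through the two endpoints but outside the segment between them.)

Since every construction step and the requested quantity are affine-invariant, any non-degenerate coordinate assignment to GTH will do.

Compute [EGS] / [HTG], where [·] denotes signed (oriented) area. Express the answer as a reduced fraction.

[EGS]:[HTG] = -13/6

Assign G = (0, 0), T = (1, 0), H = (0, 1) — the answer is frame-independent, so this choice is without loss of generality.
1. S lies on line TH with TS:SH = -2:3 ⇒ S = (3, -2)
2. C is the midpoint of HG ⇒ C = (0, 1/2)
3. E is the centroid of triangle HCT ⇒ E = (1/3, 1/2)
2·[EGS] = 13/6, 2·[HTG] = -1
[EGS]:[HTG] = 13/6:-1 = -13/6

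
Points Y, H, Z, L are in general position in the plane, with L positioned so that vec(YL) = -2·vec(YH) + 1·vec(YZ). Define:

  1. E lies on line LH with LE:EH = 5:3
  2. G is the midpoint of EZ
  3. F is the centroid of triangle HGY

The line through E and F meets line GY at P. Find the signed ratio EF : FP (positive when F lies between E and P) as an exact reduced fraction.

Set Y = (0, 0), H = (1, 0), Z = (0, 1), L = (-2, 1); any affine frame gives the same invariant.
1. E lies on line LH with LE:EH = 5:3 ⇒ E = (-1/8, 3/8)
2. G is the midpoint of EZ ⇒ G = (-1/16, 11/16)
3. F is the centroid of triangle HGY ⇒ F = (5/16, 11/48)
line EF meets GY at P = (-1/32, 11/32)
F = E + t·(P−E) with t = 14/3, so EF:FP = 14/3:-11/3

EF:FP = -14/11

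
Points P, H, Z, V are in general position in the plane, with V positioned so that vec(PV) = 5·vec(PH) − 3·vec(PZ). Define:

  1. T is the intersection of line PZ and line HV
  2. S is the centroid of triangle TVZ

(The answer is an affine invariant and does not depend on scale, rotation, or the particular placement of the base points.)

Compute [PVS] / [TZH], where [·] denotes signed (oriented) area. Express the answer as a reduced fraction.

[PVS]:[TZH] = -35/3

Choose coordinates P = (0, 0), H = (1, 0), Z = (0, 1), V = (5, -3).
1. T is the intersection of line PZ and line HV ⇒ T = (0, 3/4)
2. S is the centroid of triangle TVZ ⇒ S = (5/3, -5/12)
2·[PVS] = 35/12, 2·[TZH] = -1/4
[PVS]:[TZH] = 35/12:-1/4 = -35/3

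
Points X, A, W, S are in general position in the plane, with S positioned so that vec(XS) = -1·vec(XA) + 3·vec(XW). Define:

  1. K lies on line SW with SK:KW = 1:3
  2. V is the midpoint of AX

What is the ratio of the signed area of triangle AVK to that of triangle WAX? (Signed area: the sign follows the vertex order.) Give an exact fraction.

[AVK]:[WAX] = 5/4

Set X = (0, 0), A = (1, 0), W = (0, 1), S = (-1, 3); any affine frame gives the same invariant.
1. K lies on line SW with SK:KW = 1:3 ⇒ K = (-3/4, 5/2)
2. V is the midpoint of AX ⇒ V = (1/2, 0)
2·[AVK] = -5/4, 2·[WAX] = -1
[AVK]:[WAX] = -5/4:-1 = 5/4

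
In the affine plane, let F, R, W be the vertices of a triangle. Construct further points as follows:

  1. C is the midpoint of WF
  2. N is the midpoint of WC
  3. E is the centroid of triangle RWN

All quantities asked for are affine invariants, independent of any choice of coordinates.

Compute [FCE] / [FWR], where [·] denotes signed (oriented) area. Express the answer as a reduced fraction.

Work in coordinates with F = (0, 0), R = (1, 0), W = (0, 1).
1. C is the midpoint of WF ⇒ C = (0, 1/2)
2. N is the midpoint of WC ⇒ N = (0, 3/4)
3. E is the centroid of triangle RWN ⇒ E = (1/3, 7/12)
2·[FCE] = -1/6, 2·[FWR] = -1
[FCE]:[FWR] = -1/6:-1 = 1/6

[FCE]:[FWR] = 1/6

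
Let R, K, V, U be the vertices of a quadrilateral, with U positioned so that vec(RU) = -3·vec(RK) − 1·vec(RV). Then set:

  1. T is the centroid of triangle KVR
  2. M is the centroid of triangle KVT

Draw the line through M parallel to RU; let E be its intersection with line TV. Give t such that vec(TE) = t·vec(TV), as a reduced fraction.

Assign R = (0, 0), K = (1, 0), V = (0, 1), U = (-3, -1) — the answer is frame-independent, so this choice is without loss of generality.
1. T is the centroid of triangle KVR ⇒ T = (1/3, 1/3)
2. M is the centroid of triangle KVT ⇒ M = (4/9, 4/9)
through M parallel to RU: direction (-3, -1); meets TV at E = (19/63, 25/63)
E = T + t·(V−T) with t = 2/21

t = 2/21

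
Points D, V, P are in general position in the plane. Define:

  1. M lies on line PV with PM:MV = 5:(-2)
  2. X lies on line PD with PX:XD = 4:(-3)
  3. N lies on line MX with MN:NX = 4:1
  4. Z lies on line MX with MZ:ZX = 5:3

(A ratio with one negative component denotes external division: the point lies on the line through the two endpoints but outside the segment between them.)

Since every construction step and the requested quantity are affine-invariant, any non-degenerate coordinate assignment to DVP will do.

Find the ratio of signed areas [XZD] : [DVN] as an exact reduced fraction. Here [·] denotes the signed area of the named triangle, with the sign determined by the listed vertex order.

[XZD]:[DVN] = -225/304

Work in coordinates with D = (0, 0), V = (1, 0), P = (0, 1).
1. M lies on line PV with PM:MV = 5:(-2) ⇒ M = (5/3, -2/3)
2. X lies on line PD with PX:XD = 4:(-3) ⇒ X = (0, -3)
3. N lies on line MX with MN:NX = 4:1 ⇒ N = (1/3, -38/15)
4. Z lies on line MX with MZ:ZX = 5:3 ⇒ Z = (5/8, -17/8)
2·[XZD] = 15/8, 2·[DVN] = -38/15
[XZD]:[DVN] = 15/8:-38/15 = -225/304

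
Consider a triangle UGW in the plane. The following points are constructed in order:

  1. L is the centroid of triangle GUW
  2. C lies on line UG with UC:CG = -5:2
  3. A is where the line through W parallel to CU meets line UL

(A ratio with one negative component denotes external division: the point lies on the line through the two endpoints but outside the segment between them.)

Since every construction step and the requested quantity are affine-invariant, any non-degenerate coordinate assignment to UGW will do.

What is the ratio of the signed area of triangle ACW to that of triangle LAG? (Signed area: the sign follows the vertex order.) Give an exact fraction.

[ACW]:[LAG] = 3/2

Set U = (0, 0), G = (1, 0), W = (0, 1); any affine frame gives the same invariant.
1. L is the centroid of triangle GUW ⇒ L = (1/3, 1/3)
2. C lies on line UG with UC:CG = -5:2 ⇒ C = (5/3, 0)
3. A is where the line through W parallel to CU meets line UL ⇒ A = (1, 1)
2·[ACW] = -1, 2·[LAG] = -2/3
[ACW]:[LAG] = -1:-2/3 = 3/2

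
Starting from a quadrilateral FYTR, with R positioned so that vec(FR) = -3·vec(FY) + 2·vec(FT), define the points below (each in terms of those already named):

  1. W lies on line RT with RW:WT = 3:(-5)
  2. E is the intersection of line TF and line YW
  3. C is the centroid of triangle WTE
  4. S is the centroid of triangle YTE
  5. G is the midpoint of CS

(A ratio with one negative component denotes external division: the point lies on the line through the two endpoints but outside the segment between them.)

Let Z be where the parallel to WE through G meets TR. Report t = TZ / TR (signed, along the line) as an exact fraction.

Set F = (0, 0), Y = (1, 0), T = (0, 1), R = (-3, 2); any affine frame gives the same invariant.
1. W lies on line RT with RW:WT = 3:(-5) ⇒ W = (-15/2, 7/2)
2. E is the intersection of line TF and line YW ⇒ E = (0, 7/17)
3. C is the centroid of triangle WTE ⇒ C = (-5/2, 167/102)
4. S is the centroid of triangle YTE ⇒ S = (1/3, 8/17)
5. G is the midpoint of CS ⇒ G = (-13/12, 215/204)
through G parallel to WE: direction (15/2, -105/34); meets TR at Z = (-5, 8/3)
Z = T + t·(R−T) with t = 5/3

t = 5/3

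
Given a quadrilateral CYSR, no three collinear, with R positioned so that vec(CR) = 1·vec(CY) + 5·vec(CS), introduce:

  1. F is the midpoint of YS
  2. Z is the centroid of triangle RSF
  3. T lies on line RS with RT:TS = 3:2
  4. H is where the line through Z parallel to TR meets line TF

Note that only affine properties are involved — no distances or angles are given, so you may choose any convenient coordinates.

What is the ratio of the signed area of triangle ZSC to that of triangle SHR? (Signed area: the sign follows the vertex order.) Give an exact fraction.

[ZSC]:[SHR] = 3/5

Set C = (0, 0), Y = (1, 0), S = (0, 1), R = (1, 5); any affine frame gives the same invariant.
1. F is the midpoint of YS ⇒ F = (1/2, 1/2)
2. Z is the centroid of triangle RSF ⇒ Z = (1/2, 13/6)
3. T lies on line RS with RT:TS = 3:2 ⇒ T = (2/5, 13/5)
4. H is where the line through Z parallel to TR meets line TF ⇒ H = (13/30, 19/10)
2·[ZSC] = 1/2, 2·[SHR] = 5/6
[ZSC]:[SHR] = 1/2:5/6 = 3/5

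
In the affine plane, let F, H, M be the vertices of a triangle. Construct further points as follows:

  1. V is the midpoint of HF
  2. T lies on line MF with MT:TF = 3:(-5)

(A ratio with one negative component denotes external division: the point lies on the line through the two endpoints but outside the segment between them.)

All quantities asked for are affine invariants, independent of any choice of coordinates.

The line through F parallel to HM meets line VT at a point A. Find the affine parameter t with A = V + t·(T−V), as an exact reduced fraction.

t = -1/4

Work in coordinates with F = (0, 0), H = (1, 0), M = (0, 1).
1. V is the midpoint of HF ⇒ V = (1/2, 0)
2. T lies on line MF with MT:TF = 3:(-5) ⇒ T = (0, 5/2)
through F parallel to HM: direction (-1, 1); meets VT at A = (5/8, -5/8)
A = V + t·(T−V) with t = -1/4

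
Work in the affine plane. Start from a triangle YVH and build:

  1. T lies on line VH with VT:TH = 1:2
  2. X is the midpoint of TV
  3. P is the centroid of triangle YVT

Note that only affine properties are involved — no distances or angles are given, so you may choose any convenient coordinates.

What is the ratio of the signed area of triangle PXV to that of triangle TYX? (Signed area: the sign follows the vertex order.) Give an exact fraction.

[PXV]:[TYX] = -1/3

Set Y = (0, 0), V = (1, 0), H = (0, 1); any affine frame gives the same invariant.
1. T lies on line VH with VT:TH = 1:2 ⇒ T = (2/3, 1/3)
2. X is the midpoint of TV ⇒ X = (5/6, 1/6)
3. P is the centroid of triangle YVT ⇒ P = (5/9, 1/9)
2·[PXV] = -1/18, 2·[TYX] = 1/6
[PXV]:[TYX] = -1/18:1/6 = -1/3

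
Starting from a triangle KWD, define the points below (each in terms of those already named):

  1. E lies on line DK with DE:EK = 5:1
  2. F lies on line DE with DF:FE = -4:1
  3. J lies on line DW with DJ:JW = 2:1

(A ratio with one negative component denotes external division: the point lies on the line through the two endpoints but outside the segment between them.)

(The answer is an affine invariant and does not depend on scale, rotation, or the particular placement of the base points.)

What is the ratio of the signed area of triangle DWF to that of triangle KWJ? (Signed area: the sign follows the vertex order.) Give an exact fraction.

[DWF]:[KWJ] = -10/3

Work in coordinates with K = (0, 0), W = (1, 0), D = (0, 1).
1. E lies on line DK with DE:EK = 5:1 ⇒ E = (0, 1/6)
2. F lies on line DE with DF:FE = -4:1 ⇒ F = (0, -1/9)
3. J lies on line DW with DJ:JW = 2:1 ⇒ J = (2/3, 1/3)
2·[DWF] = -10/9, 2·[KWJ] = 1/3
[DWF]:[KWJ] = -10/9:1/3 = -10/3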